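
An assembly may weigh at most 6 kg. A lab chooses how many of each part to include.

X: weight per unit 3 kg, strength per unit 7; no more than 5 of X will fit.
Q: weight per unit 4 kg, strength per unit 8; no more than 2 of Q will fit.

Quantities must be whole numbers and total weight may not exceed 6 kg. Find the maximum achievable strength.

14

Take 2×X: weight 6 ≤ 6, strength 2·7 = 14.
No other integer combination yields more.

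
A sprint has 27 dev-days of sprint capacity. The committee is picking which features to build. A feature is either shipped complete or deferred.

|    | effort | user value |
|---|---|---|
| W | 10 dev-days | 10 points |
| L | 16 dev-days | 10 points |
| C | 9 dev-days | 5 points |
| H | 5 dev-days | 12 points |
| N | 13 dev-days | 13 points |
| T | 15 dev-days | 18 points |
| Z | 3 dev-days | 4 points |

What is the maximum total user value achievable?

H + T + Z: effort 5 + 15 + 3 = 23 ≤ 27, user value 12 + 18 + 4 = 34.
W + C + H + Z: effort 10 + 9 + 5 + 3 = 27 ≤ 27, user value 10 + 5 + 12 + 4 = 31.
H + T: effort 5 + 15 = 20 ≤ 27, user value 12 + 18 = 30.
Best is H, T, and Z with total user value 34.

34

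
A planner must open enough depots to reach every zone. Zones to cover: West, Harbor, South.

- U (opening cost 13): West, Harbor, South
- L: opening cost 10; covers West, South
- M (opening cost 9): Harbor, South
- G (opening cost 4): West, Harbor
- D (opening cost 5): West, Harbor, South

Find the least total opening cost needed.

D alone covers West, Harbor, South — every zone.
Total opening cost: 5.

5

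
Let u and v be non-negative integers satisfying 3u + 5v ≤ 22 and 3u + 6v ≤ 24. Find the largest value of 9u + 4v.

63

Relaxing integrality, the LP optimum is 66.00 at (u,v) = (7.33, 0), which is not an integer point.
(u,v)=(7,0): 3·7+5·0=21≤22, 3·7+6·0=21≤24, objective 63.
(u,v)=(6,0): 3·6+5·0=18≤22, 3·6+6·0=18≤24, objective 54.
No feasible integer point exceeds 63.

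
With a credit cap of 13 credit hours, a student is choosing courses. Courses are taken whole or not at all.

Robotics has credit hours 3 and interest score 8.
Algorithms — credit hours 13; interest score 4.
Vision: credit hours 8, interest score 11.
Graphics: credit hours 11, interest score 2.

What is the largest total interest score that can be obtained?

This is an integer program with binary decision variables.
Allowing fractional choices, the relaxed optimum would be about 19.6, but courses are indivisible.
Robotics + Vision: credit hours 3 + 8 = 11 ≤ 13, interest score 8 + 11 = 19.
Vision: credit hours 8 ≤ 13, interest score 11.
Robotics: credit hours 3 ≤ 13, interest score 8.
Best is Robotics and Vision with total interest score 19.

19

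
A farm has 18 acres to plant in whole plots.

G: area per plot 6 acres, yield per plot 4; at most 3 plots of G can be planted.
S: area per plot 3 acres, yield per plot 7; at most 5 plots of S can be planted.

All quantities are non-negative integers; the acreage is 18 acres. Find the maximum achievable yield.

35

5×S: area 15 ≤ 18, yield 5·7 = 35.
1×G and 4×S: area 18 ≤ 18, yield 1·4 + 4·7 = 32.
Best is 35.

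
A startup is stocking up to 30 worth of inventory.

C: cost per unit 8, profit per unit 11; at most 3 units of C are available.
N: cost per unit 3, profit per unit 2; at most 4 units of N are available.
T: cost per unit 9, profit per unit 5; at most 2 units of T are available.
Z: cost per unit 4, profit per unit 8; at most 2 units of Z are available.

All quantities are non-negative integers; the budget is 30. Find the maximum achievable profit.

2×C, 2×N, and 2×Z: cost 30 ≤ 30, profit 2·11 + 2·2 + 2·8 = 42.
3×C and 1×Z: cost 28 ≤ 30, profit 3·11 + 1·8 = 41.
Best is 42.

42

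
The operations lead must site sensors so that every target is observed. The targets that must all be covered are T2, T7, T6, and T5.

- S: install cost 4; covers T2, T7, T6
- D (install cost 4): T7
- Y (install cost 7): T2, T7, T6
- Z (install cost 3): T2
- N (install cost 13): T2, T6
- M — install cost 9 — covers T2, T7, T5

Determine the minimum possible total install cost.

Choose S and M: together they cover T2, T7, T6, T5 — every target.
Total install cost: 4 + 9 = 13.
No cover costs less than 13.

13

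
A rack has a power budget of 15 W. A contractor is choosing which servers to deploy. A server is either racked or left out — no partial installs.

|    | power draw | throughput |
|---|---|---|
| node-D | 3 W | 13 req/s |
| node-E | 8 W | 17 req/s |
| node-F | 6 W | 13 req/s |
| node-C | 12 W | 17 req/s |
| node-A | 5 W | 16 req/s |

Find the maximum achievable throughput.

42

Treat it as a binary knapsack problem.
Take node-D, node-F, and node-A: power draw 3 + 6 + 5 = 14 ≤ 15, throughput 13 + 13 + 16 = 42.
No other feasible combination does better.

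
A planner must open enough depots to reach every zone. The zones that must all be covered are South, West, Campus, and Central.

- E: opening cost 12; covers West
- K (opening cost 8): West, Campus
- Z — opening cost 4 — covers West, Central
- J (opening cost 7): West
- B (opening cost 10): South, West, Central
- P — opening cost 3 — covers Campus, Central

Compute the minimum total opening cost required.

13

The greedy cost-per-new-zone heuristic would pick P, Z, and B for 17, but a cheaper cover exists.
Choose B and P: together they cover South, West, Campus, Central — every zone.
Total opening cost: 10 + 3 = 13.
No cover costs less than 13.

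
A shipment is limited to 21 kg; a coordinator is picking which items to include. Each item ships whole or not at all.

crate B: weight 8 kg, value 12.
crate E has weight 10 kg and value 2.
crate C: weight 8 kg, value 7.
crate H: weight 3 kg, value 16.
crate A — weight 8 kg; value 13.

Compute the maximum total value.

41

crate B + crate H + crate A: weight 8 + 3 + 8 = 19 ≤ 21, value 12 + 16 + 13 = 41.
crate B + crate C + crate H: weight 8 + 8 + 3 = 19 ≤ 21, value 12 + 7 + 16 = 35.
crate C + crate H + crate A: weight 8 + 3 + 8 = 19 ≤ 21, value 7 + 16 + 13 = 36.
Best is crate B, crate H, and crate A with total value 41.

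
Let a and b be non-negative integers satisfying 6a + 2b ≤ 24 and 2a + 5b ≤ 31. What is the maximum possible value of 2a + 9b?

(a,b)=(0,6): 6·0+2·6=12≤24, 2·0+5·6=30≤31, objective 54.
(a,b)=(1,5): 6·1+2·5=16≤24, 2·1+5·5=27≤31, objective 47.
Maximum is 54 at (a,b)=(0,6).

54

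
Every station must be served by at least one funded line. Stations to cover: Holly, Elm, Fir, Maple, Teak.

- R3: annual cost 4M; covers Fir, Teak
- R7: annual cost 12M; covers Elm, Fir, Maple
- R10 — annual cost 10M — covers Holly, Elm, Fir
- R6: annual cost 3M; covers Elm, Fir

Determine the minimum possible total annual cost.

26

This is an integer covering problem.
The greedy cost-per-new-station heuristic would pick R6, R3, R10, and R7 for 29, but a cheaper cover exists.
Choose R3, R7, and R10: together they cover Holly, Elm, Fir, Maple, Teak — every station.
Total annual cost: 4 + 12 + 10 = 26.
No cover costs less than 26.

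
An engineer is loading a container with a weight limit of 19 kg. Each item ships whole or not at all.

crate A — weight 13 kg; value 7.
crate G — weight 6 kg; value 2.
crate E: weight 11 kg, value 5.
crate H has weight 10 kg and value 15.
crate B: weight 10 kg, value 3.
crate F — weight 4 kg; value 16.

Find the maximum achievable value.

31

This is an integer program with binary decision variables.
Take crate H and crate F: weight 10 + 4 = 14 ≤ 19, value 15 + 16 = 31.
No other feasible combination does better.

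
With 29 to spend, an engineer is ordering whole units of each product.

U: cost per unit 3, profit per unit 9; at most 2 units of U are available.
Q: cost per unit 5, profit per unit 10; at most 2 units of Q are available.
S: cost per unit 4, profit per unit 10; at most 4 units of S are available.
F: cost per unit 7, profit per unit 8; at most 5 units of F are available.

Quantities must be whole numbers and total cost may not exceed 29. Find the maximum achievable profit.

69

This is a bounded integer knapsack.
Take 1×U, 2×Q, and 4×S: cost 29 ≤ 29, profit 1·9 + 2·10 + 4·10 = 69.
No other integer combination yields more.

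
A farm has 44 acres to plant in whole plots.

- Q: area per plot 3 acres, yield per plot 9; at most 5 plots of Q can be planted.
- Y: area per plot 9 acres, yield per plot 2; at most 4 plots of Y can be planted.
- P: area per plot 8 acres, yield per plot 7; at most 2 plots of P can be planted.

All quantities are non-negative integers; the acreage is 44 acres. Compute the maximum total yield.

Take 5×Q, 1×Y, and 2×P: area 40 ≤ 44, yield 5·9 + 1·2 + 2·7 = 61.
Q has the best ratio (9/3) and is taken to its limit of 5; remaining capacity is filled optimally with the others.

61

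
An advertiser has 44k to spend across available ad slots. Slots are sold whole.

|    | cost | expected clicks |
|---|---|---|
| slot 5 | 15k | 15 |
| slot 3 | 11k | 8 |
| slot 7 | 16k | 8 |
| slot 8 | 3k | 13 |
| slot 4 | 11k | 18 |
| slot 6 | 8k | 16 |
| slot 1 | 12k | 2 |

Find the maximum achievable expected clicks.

Allowing fractional choices, the relaxed optimum would be about 67.1, but ad slots are indivisible.
slot 3 + slot 8 + slot 4 + slot 6: cost 11 + 3 + 11 + 8 = 33 ≤ 44, expected clicks 8 + 13 + 18 + 16 = 55.
slot 5 + slot 8 + slot 4 + slot 6: cost 15 + 3 + 11 + 8 = 37 ≤ 44, expected clicks 15 + 13 + 18 + 16 = 62.
Best is slot 5, slot 8, slot 4, and slot 6 with total expected clicks 62.

62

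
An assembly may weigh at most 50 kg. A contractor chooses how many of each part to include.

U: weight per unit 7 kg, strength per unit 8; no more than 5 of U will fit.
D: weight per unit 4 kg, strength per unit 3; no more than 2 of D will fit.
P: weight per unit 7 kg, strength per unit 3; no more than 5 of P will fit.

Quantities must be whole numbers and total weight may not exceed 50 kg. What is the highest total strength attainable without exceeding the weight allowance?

49

U has the best ratio (8/7); taking only U gives at most 5×8 = 40 (stopped by the supply cap of 5).
Mixing does better — 5×U, 2×D, and 1×P: weight 50 ≤ 50, strength 5·8 + 2·3 + 1·3 = 49.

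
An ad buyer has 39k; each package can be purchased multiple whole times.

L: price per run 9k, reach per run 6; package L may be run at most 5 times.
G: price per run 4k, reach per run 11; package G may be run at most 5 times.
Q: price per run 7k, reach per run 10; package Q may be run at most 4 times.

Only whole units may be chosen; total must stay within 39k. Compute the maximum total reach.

75

This is a bounded integer knapsack.
5×G and 2×Q: price 34 ≤ 39, reach 5·11 + 2·10 = 75.
4×G and 3×Q: price 37 ≤ 39, reach 4·11 + 3·10 = 74.
Best is 75.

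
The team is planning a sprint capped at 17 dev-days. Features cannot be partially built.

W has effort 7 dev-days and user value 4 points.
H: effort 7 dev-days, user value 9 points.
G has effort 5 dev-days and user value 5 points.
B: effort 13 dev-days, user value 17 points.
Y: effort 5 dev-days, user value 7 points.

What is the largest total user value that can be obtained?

B: effort 13 ≤ 17, user value 17.
H + Y: effort 7 + 5 = 12 ≤ 17, user value 9 + 7 = 16.
H + G + Y: effort 7 + 5 + 5 = 17 ≤ 17, user value 9 + 5 + 7 = 21.
Best is H, G, and Y with total user value 21.

21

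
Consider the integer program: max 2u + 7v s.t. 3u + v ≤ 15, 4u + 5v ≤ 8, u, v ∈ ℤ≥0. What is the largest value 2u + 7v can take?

(u,v)=(0,1) is feasible, giving 7.
(u,v)=(1,0) is feasible, giving 2.
Maximum is 7 at (u,v)=(0,1).

7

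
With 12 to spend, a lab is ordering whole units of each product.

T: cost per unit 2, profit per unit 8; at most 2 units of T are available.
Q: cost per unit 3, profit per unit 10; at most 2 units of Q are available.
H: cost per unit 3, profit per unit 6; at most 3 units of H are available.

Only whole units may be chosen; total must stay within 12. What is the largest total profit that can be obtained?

This is a bounded integer knapsack.
T has the best ratio (8/2); taking only T gives at most 2×8 = 16 (stopped by the supply cap of 2).
Mixing does better — 2×T and 2×Q: cost 10 ≤ 12, profit 2·8 + 2·10 = 36.

36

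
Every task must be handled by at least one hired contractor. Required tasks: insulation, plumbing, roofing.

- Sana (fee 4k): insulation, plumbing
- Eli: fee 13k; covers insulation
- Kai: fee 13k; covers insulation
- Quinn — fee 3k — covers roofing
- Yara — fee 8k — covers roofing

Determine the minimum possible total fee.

Choose Sana and Quinn: together they cover insulation, plumbing, roofing — every task.
Total fee: 4 + 3 = 7.
No cover costs less than 7.

7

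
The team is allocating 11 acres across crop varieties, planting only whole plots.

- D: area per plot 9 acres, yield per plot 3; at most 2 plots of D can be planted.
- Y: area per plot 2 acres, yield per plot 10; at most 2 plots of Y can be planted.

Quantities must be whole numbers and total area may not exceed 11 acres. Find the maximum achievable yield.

2×Y: area 4 ≤ 11, yield 2·10 = 20.
1×D and 1×Y: area 11 ≤ 11, yield 1·3 + 1·10 = 13.
Best is 20.

20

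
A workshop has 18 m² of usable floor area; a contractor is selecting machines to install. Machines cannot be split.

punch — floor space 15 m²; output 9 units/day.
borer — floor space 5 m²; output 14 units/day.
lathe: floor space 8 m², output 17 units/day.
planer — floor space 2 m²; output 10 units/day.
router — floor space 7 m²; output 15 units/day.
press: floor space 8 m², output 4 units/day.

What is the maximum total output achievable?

borer + lathe + planer: floor space 5 + 8 + 2 = 15 ≤ 18, output 14 + 17 + 10 = 41.
borer + planer + router: floor space 5 + 2 + 7 = 14 ≤ 18, output 14 + 10 + 15 = 39.
lathe + planer + router: floor space 8 + 2 + 7 = 17 ≤ 18, output 17 + 10 + 15 = 42.
Best is lathe, planer, and router with total output 42.

42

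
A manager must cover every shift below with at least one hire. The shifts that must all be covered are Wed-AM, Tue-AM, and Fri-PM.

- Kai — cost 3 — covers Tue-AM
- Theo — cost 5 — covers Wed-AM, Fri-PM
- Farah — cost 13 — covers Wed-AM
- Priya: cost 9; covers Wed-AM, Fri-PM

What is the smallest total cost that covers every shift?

8

This is a weighted set-cover instance.
Choose Kai and Theo: together they cover Wed-AM, Tue-AM, Fri-PM — every shift.
Total cost: 3 + 5 = 8.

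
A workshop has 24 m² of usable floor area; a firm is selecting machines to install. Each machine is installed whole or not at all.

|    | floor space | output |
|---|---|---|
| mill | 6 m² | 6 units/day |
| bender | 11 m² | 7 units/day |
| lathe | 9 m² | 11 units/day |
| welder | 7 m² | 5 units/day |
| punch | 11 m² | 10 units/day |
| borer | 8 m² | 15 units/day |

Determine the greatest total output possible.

32

mill + lathe + borer: floor space 6 + 9 + 8 = 23 ≤ 24, output 6 + 11 + 15 = 32.
lathe + welder + borer: floor space 9 + 7 + 8 = 24 ≤ 24, output 11 + 5 + 15 = 31.
Best is mill, lathe, and borer with total output 32.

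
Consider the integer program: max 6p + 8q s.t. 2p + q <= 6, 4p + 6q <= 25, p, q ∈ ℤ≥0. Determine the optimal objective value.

(p,q)=(0,4): 2·0+1·4=4≤6, 4·0+6·4=24≤25, objective 32.
(p,q)=(1,3): 2·1+1·3=5≤6, 4·1+6·3=22≤25, objective 30.
(p,q)=(2,2): 2·2+1·2=6≤6, 4·2+6·2=20≤25, objective 28.
(p,q)=(0,3): 2·0+1·3=3≤6, 4·0+6·3=18≤25, objective 24.
Maximum is 32 at (p,q)=(0,4).

32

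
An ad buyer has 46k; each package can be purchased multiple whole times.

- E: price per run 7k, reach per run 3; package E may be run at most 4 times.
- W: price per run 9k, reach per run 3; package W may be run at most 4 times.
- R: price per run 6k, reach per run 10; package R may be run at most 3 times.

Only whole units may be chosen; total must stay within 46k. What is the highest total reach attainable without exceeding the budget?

42

R has the best ratio (10/6); taking only R gives at most 3×10 = 30 (stopped by the supply cap of 3).
Mixing does better — 4×E and 3×R: price 46 ≤ 46, reach 4·3 + 3·10 = 42.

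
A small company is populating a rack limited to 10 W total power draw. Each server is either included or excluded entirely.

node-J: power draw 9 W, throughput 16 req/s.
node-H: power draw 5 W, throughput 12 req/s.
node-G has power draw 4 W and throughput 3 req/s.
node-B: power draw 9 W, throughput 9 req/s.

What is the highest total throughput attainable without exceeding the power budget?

16

This is a 0-1 knapsack instance.
node-H: power draw 5 ≤ 10, throughput 12.
node-H + node-G: power draw 5 + 4 = 9 ≤ 10, throughput 12 + 3 = 15.
node-J: power draw 9 ≤ 10, throughput 16.
Best is node-J with total throughput 16.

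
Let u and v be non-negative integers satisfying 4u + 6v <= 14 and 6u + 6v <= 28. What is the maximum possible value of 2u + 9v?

The continuous relaxation peaks at (0, 2.33) with value 21.00; rounding to a feasible lattice point costs some objective.
(u,v)=(0,2): 4·0+6·2=12≤14, 6·0+6·2=12≤28, objective 18.
(u,v)=(1,1): 4·1+6·1=10≤14, 6·1+6·1=12≤28, objective 11.
(u,v)=(0,1): 4·0+6·1=6≤14, 6·0+6·1=6≤28, objective 9.
No feasible integer point exceeds 18.

18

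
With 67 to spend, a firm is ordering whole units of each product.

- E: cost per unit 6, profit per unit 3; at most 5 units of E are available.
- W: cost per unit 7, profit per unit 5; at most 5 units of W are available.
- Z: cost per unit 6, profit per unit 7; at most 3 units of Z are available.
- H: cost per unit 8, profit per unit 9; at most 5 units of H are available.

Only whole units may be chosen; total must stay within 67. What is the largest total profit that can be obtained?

Take 1×W, 3×Z, and 5×H: cost 65 ≤ 67, profit 1·5 + 3·7 + 5·9 = 71.
Z has the best ratio (7/6) and is taken to its limit of 3; remaining capacity is filled optimally with the others.

71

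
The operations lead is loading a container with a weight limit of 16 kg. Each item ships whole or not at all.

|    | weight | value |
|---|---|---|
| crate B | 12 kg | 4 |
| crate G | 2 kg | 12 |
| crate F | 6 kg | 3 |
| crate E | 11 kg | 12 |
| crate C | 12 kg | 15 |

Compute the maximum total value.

27

Take crate G and crate C: weight 2 + 12 = 14 ≤ 16, value 12 + 15 = 27.
No other feasible combination does better.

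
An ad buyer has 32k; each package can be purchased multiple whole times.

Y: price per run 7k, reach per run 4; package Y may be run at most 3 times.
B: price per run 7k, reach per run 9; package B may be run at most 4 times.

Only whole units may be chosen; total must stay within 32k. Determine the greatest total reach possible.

Take 4×B: price 28 ≤ 32, reach 4·9 = 36.
B has the best ratio (9/7) and is taken to its limit of 4; remaining capacity is filled optimally with the others.

36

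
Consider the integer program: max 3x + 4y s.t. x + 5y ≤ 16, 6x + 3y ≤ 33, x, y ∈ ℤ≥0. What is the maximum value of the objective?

The continuous relaxation peaks at (4.33, 2.33) with value 22.33; rounding to a feasible lattice point costs some objective.
(x,y)=(4,2): 1·4+5·2=14≤16, 6·4+3·2=30≤33, objective 20.
(x,y)=(5,1): 1·5+5·1=10≤16, 6·5+3·1=33≤33, objective 19.
Maximum is 20 at (x,y)=(4,2).

20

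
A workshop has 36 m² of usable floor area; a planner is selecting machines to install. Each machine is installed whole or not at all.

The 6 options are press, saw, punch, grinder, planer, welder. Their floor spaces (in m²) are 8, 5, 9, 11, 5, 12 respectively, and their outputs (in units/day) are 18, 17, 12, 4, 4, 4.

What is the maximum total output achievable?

Allowing fractional choices, the relaxed optimum would be about 54.3, but machines are indivisible.
press + saw + punch + grinder: floor space 8 + 5 + 9 + 11 = 33 ≤ 36, output 18 + 17 + 12 + 4 = 51.
press + saw + punch + planer: floor space 8 + 5 + 9 + 5 = 27 ≤ 36, output 18 + 17 + 12 + 4 = 51.
The maximum output is 51; one optimal choice is press, saw, punch, and planer.

51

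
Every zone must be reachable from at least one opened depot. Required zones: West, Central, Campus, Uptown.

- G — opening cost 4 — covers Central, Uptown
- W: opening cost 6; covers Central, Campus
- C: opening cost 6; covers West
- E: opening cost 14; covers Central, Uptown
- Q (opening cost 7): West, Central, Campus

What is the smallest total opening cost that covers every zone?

11

Choose G and Q: together they cover West, Central, Campus, Uptown — every zone.
Total opening cost: 4 + 7 = 11.
No cover costs less than 11.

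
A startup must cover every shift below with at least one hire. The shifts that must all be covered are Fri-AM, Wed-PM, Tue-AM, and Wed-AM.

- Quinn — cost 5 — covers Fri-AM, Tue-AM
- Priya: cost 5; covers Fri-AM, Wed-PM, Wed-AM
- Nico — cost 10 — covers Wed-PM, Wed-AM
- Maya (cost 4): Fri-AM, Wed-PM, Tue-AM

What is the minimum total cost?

Choose Priya and Maya: together they cover Fri-AM, Wed-PM, Tue-AM, Wed-AM — every shift.
Total cost: 5 + 4 = 9.
No cover costs less than 9.

9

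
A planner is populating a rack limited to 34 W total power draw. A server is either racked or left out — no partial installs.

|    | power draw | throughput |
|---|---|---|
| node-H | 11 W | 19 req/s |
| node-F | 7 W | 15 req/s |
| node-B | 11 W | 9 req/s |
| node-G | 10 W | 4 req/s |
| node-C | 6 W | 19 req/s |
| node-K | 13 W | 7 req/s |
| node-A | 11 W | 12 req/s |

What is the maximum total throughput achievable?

57

This is a 0-1 knapsack instance.
Take node-H, node-F, node-G, and node-C: power draw 11 + 7 + 10 + 6 = 34 ≤ 34, throughput 19 + 15 + 4 + 19 = 57.
No other feasible combination does better.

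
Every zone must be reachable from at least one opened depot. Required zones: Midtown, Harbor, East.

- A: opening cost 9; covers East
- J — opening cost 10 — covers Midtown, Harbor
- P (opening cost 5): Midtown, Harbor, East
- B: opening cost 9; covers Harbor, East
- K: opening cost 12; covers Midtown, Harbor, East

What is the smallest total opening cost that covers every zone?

5

P alone covers Midtown, Harbor, East — every zone.
Total opening cost: 5.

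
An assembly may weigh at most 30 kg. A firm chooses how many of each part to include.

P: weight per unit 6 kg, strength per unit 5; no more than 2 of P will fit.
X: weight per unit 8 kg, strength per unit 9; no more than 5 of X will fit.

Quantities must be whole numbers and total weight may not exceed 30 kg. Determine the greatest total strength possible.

32

X has the best ratio (9/8); taking only X gives at most 3×9 = 27 (stopped by the weight limit).
Mixing does better — 1×P and 3×X: weight 30 ≤ 30, strength 1·5 + 3·9 = 32.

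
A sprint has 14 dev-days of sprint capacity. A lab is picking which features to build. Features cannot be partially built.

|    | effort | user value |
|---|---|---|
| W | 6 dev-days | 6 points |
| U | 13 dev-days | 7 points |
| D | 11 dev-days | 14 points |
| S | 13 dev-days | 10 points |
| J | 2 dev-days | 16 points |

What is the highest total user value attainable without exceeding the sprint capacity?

Allowing fractional choices, the relaxed optimum would be about 31.0, but features are indivisible.
J: effort 2 ≤ 14, user value 16.
D + J: effort 11 + 2 = 13 ≤ 14, user value 14 + 16 = 30.
W + J: effort 6 + 2 = 8 ≤ 14, user value 6 + 16 = 22.
Best is D and J with total user value 30.

30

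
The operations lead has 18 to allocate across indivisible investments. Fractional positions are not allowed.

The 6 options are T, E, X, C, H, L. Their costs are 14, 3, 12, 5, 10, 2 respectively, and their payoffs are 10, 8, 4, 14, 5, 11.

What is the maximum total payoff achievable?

This is an integer program with binary decision variables.
Allowing fractional choices, the relaxed optimum would be about 38.7, but investments are indivisible.
E + C + L: cost 3 + 5 + 2 = 10 ≤ 18, payoff 8 + 14 + 11 = 33.
E + C + H: cost 3 + 5 + 10 = 18 ≤ 18, payoff 8 + 14 + 5 = 27.
C + H + L: cost 5 + 10 + 2 = 17 ≤ 18, payoff 14 + 5 + 11 = 30.
Best is E, C, and L with total payoff 33.

33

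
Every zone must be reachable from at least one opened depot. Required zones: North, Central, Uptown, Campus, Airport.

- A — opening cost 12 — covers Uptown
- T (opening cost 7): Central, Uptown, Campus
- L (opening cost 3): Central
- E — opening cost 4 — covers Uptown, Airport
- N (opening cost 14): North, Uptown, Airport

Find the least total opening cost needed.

21

This is an integer covering problem.
Choose T and N: together they cover North, Central, Uptown, Campus, Airport — every zone.
Total opening cost: 7 + 14 = 21.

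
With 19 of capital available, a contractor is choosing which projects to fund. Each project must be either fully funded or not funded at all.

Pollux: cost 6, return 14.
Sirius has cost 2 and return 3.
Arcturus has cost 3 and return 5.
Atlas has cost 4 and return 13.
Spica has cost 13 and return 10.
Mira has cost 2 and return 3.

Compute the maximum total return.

38

Allowing fractional choices, the relaxed optimum would be about 39.5, but projects are indivisible.
Pollux + Sirius + Arcturus + Atlas: cost 6 + 2 + 3 + 4 = 15 ≤ 19, return 14 + 3 + 5 + 13 = 35.
Pollux + Arcturus + Atlas + Mira: cost 6 + 3 + 4 + 2 = 15 ≤ 19, return 14 + 5 + 13 + 3 = 35.
Pollux + Sirius + Arcturus + Atlas + Mira: cost 6 + 2 + 3 + 4 + 2 = 17 ≤ 19, return 14 + 3 + 5 + 13 + 3 = 38.
Best is Pollux, Sirius, Arcturus, Atlas, and Mira with total return 38.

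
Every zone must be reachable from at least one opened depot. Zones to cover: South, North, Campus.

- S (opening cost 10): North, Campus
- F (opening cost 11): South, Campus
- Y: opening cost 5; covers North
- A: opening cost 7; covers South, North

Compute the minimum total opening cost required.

This is an integer covering problem.
The greedy cost-per-new-zone heuristic would pick A and S for 17, but a cheaper cover exists.
Choose F and Y: together they cover South, North, Campus — every zone.
Total opening cost: 11 + 5 = 16.
No cover costs less than 16.

16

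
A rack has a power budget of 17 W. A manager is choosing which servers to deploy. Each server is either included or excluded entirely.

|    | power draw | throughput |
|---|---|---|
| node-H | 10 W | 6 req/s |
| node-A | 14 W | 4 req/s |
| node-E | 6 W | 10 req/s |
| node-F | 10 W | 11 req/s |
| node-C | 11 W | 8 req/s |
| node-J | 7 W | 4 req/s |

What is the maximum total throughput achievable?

node-H + node-E: power draw 10 + 6 = 16 ≤ 17, throughput 6 + 10 = 16.
node-E + node-C: power draw 6 + 11 = 17 ≤ 17, throughput 10 + 8 = 18.
node-E + node-F: power draw 6 + 10 = 16 ≤ 17, throughput 10 + 11 = 21.
Best is node-E and node-F with total throughput 21.

21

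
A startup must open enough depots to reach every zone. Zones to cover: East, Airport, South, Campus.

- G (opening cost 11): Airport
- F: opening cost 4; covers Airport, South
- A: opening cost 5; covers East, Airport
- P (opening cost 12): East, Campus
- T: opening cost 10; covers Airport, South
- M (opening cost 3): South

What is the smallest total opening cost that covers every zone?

16

This is an integer covering problem.
Choose F and P: together they cover East, Airport, South, Campus — every zone.
Total opening cost: 4 + 12 = 16.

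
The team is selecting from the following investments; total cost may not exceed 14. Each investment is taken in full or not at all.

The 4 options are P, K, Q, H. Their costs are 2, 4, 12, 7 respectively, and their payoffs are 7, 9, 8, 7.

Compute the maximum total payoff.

23

K + H: cost 4 + 7 = 11 ≤ 14, payoff 9 + 7 = 16.
P + K + H: cost 2 + 4 + 7 = 13 ≤ 14, payoff 7 + 9 + 7 = 23.
P + K: cost 2 + 4 = 6 ≤ 14, payoff 7 + 9 = 16.
Best is P, K, and H with total payoff 23.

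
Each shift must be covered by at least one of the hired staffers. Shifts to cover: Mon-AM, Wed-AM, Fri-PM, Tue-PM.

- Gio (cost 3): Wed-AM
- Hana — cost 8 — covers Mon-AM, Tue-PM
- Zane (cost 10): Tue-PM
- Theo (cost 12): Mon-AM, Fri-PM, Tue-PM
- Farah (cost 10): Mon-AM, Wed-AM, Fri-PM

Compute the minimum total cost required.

15

The greedy cost-per-new-shift heuristic would pick Gio, Hana, and Farah for 21, but a cheaper cover exists.
Choose Gio and Theo: together they cover Mon-AM, Wed-AM, Fri-PM, Tue-PM — every shift.
Total cost: 3 + 12 = 15.
No cover costs less than 15.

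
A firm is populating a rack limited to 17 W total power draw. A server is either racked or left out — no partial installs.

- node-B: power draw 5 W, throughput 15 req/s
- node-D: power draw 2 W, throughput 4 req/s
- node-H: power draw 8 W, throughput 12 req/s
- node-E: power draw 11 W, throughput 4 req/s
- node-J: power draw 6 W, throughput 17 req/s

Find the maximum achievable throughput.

Take node-B, node-D, and node-J: power draw 5 + 2 + 6 = 13 ≤ 17, throughput 15 + 4 + 17 = 36.
No other feasible combination does better.

36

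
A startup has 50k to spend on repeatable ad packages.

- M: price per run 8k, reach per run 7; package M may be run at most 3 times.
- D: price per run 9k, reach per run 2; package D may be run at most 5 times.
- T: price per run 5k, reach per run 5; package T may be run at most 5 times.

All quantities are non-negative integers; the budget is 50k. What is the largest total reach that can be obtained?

T has the best ratio (5/5); taking only T gives at most 5×5 = 25 (stopped by the supply cap of 5).
Mixing does better — 3×M and 5×T: price 49 ≤ 50, reach 3·7 + 5·5 = 46.

46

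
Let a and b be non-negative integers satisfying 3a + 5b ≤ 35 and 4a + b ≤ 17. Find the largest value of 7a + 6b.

51

(a,b)=(3,5): 3·3+5·5=34≤35, 4·3+1·5=17≤17, objective 51.
(a,b)=(3,4): 3·3+5·4=29≤35, 4·3+1·4=16≤17, objective 45.
(a,b)=(2,5): 3·2+5·5=31≤35, 4·2+1·5=13≤17, objective 44.
The best lattice point is (3,5), giving 51.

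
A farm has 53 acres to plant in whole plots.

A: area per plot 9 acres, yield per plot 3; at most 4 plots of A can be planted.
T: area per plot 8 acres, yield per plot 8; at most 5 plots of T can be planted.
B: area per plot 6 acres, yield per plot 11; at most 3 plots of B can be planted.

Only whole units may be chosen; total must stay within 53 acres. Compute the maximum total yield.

65

B has the best ratio (11/6); taking only B gives at most 3×11 = 33 (stopped by the supply cap of 3).
Mixing does better — 4×T and 3×B: area 50 ≤ 53, yield 4·8 + 3·11 = 65.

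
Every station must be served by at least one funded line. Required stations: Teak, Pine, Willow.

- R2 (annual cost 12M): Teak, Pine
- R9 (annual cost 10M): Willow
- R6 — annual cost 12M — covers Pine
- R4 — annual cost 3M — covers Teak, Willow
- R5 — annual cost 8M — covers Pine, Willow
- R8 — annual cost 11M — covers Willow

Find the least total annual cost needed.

11

Choose R4 and R5: together they cover Teak, Pine, Willow — every station.
Total annual cost: 3 + 8 = 11.
No cover costs less than 11.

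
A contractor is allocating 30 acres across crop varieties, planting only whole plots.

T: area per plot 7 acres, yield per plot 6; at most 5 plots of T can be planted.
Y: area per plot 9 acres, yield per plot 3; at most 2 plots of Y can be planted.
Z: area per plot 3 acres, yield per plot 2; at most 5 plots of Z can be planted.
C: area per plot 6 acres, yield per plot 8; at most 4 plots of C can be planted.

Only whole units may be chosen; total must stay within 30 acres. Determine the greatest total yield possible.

36

This is a bounded integer knapsack.
C has the best ratio (8/6); taking only C gives at most 4×8 = 32 (stopped by the supply cap of 4).
Mixing does better — 2×Z and 4×C: area 30 ≤ 30, yield 2·2 + 4·8 = 36.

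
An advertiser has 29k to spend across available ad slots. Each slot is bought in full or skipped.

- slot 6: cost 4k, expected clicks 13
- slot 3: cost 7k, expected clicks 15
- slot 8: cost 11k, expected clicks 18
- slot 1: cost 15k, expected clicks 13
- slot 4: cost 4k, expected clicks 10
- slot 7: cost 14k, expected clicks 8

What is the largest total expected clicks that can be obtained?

56

This is an integer program with binary decision variables.
Take slot 6, slot 3, slot 8, and slot 4: cost 4 + 7 + 11 + 4 = 26 ≤ 29, expected clicks 13 + 15 + 18 + 10 = 56.
No other feasible combination does better.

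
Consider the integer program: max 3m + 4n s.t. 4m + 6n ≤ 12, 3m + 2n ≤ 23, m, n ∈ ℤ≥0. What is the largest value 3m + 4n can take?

9

(m,n)=(3,0): 4·3+6·0=12≤12, 3·3+2·0=9≤23, objective 9.
(m,n)=(2,0): 4·2+6·0=8≤12, 3·2+2·0=6≤23, objective 6.
Maximum is 9 at (m,n)=(3,0).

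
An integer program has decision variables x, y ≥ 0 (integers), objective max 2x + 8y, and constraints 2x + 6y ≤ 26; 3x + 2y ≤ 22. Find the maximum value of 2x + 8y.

(x,y)=(1,4): 2·1+6·4=26≤26, 3·1+2·4=11≤22, objective 34.
(x,y)=(0,4): 2·0+6·4=24≤26, 3·0+2·4=8≤22, objective 32.
(x,y)=(2,3): 2·2+6·3=22≤26, 3·2+2·3=12≤22, objective 28.
(x,y)=(1,3): 2·1+6·3=20≤26, 3·1+2·3=9≤22, objective 26.
No feasible integer point exceeds 34.

34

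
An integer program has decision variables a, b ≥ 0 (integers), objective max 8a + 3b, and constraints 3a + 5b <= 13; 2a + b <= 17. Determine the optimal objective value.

The continuous relaxation peaks at (4.33, 0) with value 34.67; rounding to a feasible lattice point costs some objective.
(a,b)=(4,0): 3·4+5·0=12≤13, 2·4+1·0=8≤17, objective 32.
(a,b)=(3,0): 3·3+5·0=9≤13, 2·3+1·0=6≤17, objective 24.
The best lattice point is (4,0), giving 32.

32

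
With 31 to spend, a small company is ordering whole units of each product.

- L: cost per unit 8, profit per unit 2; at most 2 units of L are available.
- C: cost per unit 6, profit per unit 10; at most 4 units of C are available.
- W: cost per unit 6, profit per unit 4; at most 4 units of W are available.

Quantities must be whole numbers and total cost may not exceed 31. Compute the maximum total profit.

44

C has the best ratio (10/6); taking only C gives at most 4×10 = 40 (stopped by the supply cap of 4).
Mixing does better — 4×C and 1×W: cost 30 ≤ 31, profit 4·10 + 1·4 = 44.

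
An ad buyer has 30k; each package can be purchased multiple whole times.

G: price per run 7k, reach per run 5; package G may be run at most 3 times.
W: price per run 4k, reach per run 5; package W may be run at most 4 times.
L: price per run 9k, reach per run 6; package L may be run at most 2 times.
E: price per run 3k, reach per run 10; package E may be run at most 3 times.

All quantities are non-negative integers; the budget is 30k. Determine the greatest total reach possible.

This is a bounded integer knapsack.
Take 3×W, 1×L, and 3×E: price 30 ≤ 30, reach 3·5 + 1·6 + 3·10 = 51.
E has the best ratio (10/3) and is taken to its limit of 3; remaining capacity is filled optimally with the others.

51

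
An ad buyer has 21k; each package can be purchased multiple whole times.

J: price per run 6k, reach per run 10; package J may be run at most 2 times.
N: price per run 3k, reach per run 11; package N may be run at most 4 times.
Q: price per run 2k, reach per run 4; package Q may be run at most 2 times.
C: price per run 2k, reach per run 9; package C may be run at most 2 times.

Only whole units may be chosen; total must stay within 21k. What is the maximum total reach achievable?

4×N, 2×Q, and 2×C: price 20 ≤ 21, reach 4·11 + 2·4 + 2·9 = 70.
4×N, 1×Q, and 2×C: price 18 ≤ 21, reach 4·11 + 1·4 + 2·9 = 66.
Best is 70.

70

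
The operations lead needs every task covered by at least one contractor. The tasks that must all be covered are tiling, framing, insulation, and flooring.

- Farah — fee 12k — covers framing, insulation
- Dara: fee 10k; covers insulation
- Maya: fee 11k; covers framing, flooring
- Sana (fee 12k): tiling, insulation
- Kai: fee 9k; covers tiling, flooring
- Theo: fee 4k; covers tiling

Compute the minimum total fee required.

The greedy cost-per-new-task heuristic would pick Theo, Maya, and Dara for 25, but a cheaper cover exists.
Choose Farah and Kai: together they cover tiling, framing, insulation, flooring — every task.
Total fee: 12 + 9 = 21.
No cover costs less than 21.

21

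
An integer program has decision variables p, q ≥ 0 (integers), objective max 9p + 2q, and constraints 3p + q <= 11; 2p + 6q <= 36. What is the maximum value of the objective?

31

(p,q)=(3,2): 3·3+1·2=11≤11, 2·3+6·2=18≤36, objective 31.
(p,q)=(3,1): 3·3+1·1=10≤11, 2·3+6·1=12≤36, objective 29.
Maximum is 31 at (p,q)=(3,2).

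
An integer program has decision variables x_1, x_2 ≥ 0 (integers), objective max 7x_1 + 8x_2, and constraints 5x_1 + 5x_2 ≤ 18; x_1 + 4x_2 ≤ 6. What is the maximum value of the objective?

The continuous relaxation peaks at (2.8, 0.8) with value 26.00; rounding to a feasible lattice point costs some objective.
(x_1,x_2)=(2,1): 5·2+5·1=15≤18, 1·2+4·1=6≤6, objective 22.
(x_1,x_2)=(3,0): 5·3+5·0=15≤18, 1·3+4·0=3≤6, objective 21.
(x_1,x_2)=(1,1): 5·1+5·1=10≤18, 1·1+4·1=5≤6, objective 15.
The best lattice point is (2,1), giving 22.

22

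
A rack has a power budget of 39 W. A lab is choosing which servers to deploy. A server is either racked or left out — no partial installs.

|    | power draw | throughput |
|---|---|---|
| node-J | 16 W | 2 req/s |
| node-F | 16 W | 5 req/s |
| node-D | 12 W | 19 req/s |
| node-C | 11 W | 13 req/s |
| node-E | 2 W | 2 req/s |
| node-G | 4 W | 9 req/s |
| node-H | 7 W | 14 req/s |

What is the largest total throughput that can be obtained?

57

node-D + node-C + node-E + node-H: power draw 12 + 11 + 2 + 7 = 32 ≤ 39, throughput 19 + 13 + 2 + 14 = 48.
node-D + node-C + node-G + node-H: power draw 12 + 11 + 4 + 7 = 34 ≤ 39, throughput 19 + 13 + 9 + 14 = 55.
node-D + node-C + node-E + node-G + node-H: power draw 12 + 11 + 2 + 4 + 7 = 36 ≤ 39, throughput 19 + 13 + 2 + 9 + 14 = 57.
Best is node-D, node-C, node-E, node-G, and node-H with total throughput 57.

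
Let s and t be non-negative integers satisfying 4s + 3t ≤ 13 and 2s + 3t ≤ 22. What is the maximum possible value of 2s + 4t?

The continuous relaxation peaks at (0, 4.33) with value 17.33; rounding to a feasible lattice point costs some objective.
(s,t)=(0,4): 4·0+3·4=12≤13, 2·0+3·4=12≤22, objective 16.
(s,t)=(1,3): 4·1+3·3=13≤13, 2·1+3·3=11≤22, objective 14.
(s,t)=(0,3): 4·0+3·3=9≤13, 2·0+3·3=9≤22, objective 12.
Maximum is 16 at (s,t)=(0,4).

16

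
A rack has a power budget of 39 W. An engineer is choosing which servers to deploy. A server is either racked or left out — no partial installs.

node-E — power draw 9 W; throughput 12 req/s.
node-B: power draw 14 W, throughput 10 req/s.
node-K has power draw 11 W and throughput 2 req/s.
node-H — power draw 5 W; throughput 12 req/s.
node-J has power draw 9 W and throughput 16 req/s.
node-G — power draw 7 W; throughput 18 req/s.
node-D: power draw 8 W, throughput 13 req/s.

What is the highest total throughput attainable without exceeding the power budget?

71

Take node-E, node-H, node-J, node-G, and node-D: power draw 9 + 5 + 9 + 7 + 8 = 38 ≤ 39, throughput 12 + 12 + 16 + 18 + 13 = 71.
No other feasible combination does better.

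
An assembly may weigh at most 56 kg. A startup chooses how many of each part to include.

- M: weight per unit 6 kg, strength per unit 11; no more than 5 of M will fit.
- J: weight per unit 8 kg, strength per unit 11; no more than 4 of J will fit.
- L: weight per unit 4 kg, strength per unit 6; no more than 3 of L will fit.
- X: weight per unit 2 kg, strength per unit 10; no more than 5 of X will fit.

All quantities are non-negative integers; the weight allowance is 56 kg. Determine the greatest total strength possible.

5×M, 1×J, 2×L, and 5×X: weight 56 ≤ 56, strength 5·11 + 1·11 + 2·6 + 5·10 = 128.
5×M, 2×J, and 5×X: weight 56 ≤ 56, strength 5·11 + 2·11 + 5·10 = 127.
Best is 128.

128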